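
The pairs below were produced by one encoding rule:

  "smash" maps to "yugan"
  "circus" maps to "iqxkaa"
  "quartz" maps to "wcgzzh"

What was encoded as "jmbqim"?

device

Shifts by position in smash: pos 0: s→y (+6), pos 1: m→u (+8), pos 2: a→g (+6), pos 3: s→a (+8) — repeating every 2. A repeating key of period 2 is used — shifts +6, +8 over and over.
Decoding jmbqim: j−6=d, m−8=e, b−6=v, q−8=i, i−6=c, m−8=e.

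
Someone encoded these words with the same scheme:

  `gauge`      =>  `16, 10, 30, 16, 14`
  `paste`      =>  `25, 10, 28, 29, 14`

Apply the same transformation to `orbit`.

g is letter #7 and maps to 16: an offset of 9. Letters become their 1-based position plus 9 (so a→10, b→11, …).
On orbit: o=15→24, r=18→27, b=2→11, i=9→18, t=20→29.

24, 27, 11, 18, 29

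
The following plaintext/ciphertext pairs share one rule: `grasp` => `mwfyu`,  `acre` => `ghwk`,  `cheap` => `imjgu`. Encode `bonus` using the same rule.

Shifts by position in grasp: pos 0: g→m (+6), pos 1: r→w (+5), pos 2: a→f (+5), pos 3: s→y (+6), pos 4: p→u (+5) — repeating every 3. It's a Vigenère-style cipher with numeric key [6,5,5]: position i shifts by key[i mod 3].
On bonus: b+6=h, o+5=t, n+5=s, u+6=a, s+5=x.

htsax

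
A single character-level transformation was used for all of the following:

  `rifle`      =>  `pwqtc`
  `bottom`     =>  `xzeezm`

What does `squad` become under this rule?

The output letters match the input read backwards, each shifted +11: rifle reversed is elfir. The word is reversed, then every letter is shifted forward by 11.
On squad: reverse → dauqs; then shift: d+11=o, a+11=l, u+11=f, q+11=b, s+11=d.

olfbd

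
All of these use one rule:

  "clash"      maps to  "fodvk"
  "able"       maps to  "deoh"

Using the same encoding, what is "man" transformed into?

pdq

Compare letters: c→f is +3, l→o is +3, a→d is +3 — a constant shift. It's a constant shift of +3 (ROT3).
On man: m+3=p, a+3=d, n+3=q.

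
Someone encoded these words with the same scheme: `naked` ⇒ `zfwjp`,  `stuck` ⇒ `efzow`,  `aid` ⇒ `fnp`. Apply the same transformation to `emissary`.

The rule splits by letter class: vowels +5, consonants +12.
Applying it to emissary: e(vowel)+5=j, m(cons)+12=y, i(vowel)+5=n, s(cons)+12=e, s(cons)+12=e, a(vowel)+5=f, r(cons)+12=d, y(cons)+12=k.

jyneefdk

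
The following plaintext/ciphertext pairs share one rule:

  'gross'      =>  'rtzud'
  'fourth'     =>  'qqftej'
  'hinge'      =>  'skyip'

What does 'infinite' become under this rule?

Shifts by position in gross: pos 0: g→r (+11), pos 1: r→t (+2), pos 2: o→z (+11), pos 3: s→u (+2) — repeating every 2. A repeating key of period 2 is used — shifts +11, +2 over and over.
On infinite: i+11=t, n+2=p, f+11=q, i+2=k, n+11=y, i+2=k, t+11=e, e+2=g.

tpqkykeg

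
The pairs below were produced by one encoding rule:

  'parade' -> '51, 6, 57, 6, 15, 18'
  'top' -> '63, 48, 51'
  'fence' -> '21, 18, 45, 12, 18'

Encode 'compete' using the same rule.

12, 48, 42, 51, 18, 63, 18

p(#16)→51 and a(#1)→6: differences scale by 3, so n = 3·pos + 3. The formula is n = 3×(alphabet index, a=1) + 3.
On compete: c=3→12, o=15→48, m=13→42, p=16→51, e=5→18, t=20→63, e=5→18.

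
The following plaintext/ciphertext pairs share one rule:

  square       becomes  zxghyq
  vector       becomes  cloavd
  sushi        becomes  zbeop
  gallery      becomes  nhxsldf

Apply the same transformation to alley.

hsxlf

A repeating key of period 3 is used — shifts +7, +7, +12 over and over.
On alley: a+7=h, l+7=s, l+12=x, e+7=l, y+7=f.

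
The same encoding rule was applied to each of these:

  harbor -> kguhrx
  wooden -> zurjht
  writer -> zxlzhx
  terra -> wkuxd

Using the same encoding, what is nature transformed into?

qgwauk

Shifts by position in harbor: pos 0: h→k (+3), pos 1: a→g (+6), pos 2: r→u (+3), pos 3: b→h (+6) — repeating every 2. It's a Vigenère-style cipher with numeric key [3,6]: position i shifts by key[i mod 2].
Applying it to nature: n+3=q, a+6=g, t+3=w, u+6=a, r+3=u, e+6=k.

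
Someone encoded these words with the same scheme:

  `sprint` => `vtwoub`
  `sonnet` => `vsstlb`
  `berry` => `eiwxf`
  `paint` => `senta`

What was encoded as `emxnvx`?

bishop

Letter i (0-indexed) is shifted by i+3, so successive shifts are 3, 4, 5, ….
Reversing it on emxnvx: e−3=b, m−4=i, x−5=s, n−6=h, v−7=o, x−8=p.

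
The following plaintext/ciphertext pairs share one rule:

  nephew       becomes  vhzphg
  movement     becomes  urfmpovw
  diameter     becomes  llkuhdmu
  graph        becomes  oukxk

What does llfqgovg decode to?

Shifts by position in nephew: pos 0: n→v (+8), pos 1: e→h (+3), pos 2: p→z (+10), pos 3: h→p (+8), pos 4: e→h (+3), pos 5: w→g (+10) — repeating every 3. The shifts repeat in a cycle of length 3: positions 0,1,… shift by +8, +3, +10, then the pattern repeats.
Decoding llfqgovg: l−8=d, l−3=i, f−10=v, q−8=i, g−3=d, o−10=e, v−8=n, g−3=d.

dividend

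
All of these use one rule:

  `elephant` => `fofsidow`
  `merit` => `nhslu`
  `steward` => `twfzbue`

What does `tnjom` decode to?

skill

Shifts by position in elephant: pos 0: e→f (+1), pos 1: l→o (+3), pos 2: e→f (+1), pos 3: p→s (+3) — repeating every 2. It's a Vigenère-style cipher with numeric key [1,3]: position i shifts by key[i mod 2].
Undoing it on tnjom: t−1=s, n−3=k, j−1=i, o−3=l, m−1=l.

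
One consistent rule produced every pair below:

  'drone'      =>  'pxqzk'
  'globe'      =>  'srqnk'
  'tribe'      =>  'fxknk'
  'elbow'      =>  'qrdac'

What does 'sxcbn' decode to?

A repeating key of period 3 is used — shifts +12, +6, +2 over and over.
Decoding sxcbn: s−12=g, x−6=r, c−2=a, b−12=p, n−6=h.

graph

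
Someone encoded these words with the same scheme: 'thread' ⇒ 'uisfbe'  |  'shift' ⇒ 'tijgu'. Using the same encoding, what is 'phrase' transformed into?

qisbtf

Compare letters: t→u is +1, h→i is +1, r→s is +1 — a constant shift. Each letter is shifted forward by 1 in the alphabet (a Caesar shift of +1).
Applying it to phrase: p+1=q, h+1=i, r+1=s, a+1=b, s+1=t, e+1=f.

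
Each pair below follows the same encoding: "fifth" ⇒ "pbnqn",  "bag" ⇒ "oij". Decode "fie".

wax

The output letters match the input read backwards, each shifted +8: fifth reversed is htfif. The word is reversed, then every letter is shifted forward by 8.
Reversing it on fie: shift back: f−8=x, i−8=a, e−8=w → xaw; then reverse → wax.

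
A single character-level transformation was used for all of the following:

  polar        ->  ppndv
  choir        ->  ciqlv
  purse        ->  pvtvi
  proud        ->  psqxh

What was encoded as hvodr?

In polar: p→p is +0, o→p is +1, l→n is +2, a→d is +3 — the shift increases by 1 each position. Letter i (0-indexed) is shifted by i+0, so successive shifts are 0, 1, 2, ….
Reversing it on hvodr: h−0=h, v−1=u, o−2=m, d−3=a, r−4=n.

human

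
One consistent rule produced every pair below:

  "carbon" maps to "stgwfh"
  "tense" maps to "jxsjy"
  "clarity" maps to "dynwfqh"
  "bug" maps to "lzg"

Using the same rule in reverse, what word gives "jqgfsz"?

unable

Two steps: reverse the string, then apply a Caesar shift of +5.
Undoing it on jqgfsz: shift back: j−5=e, q−5=l, g−5=b, f−5=a, s−5=n, z−5=u → elbanu; then reverse → unable.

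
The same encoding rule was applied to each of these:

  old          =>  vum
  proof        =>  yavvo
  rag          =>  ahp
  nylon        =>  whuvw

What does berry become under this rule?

klaah

The rule splits by letter class: vowels +7, consonants +9.
On berry: b(cons)+9=k, e(vowel)+7=l, r(cons)+9=a, r(cons)+9=a, y(cons)+9=h.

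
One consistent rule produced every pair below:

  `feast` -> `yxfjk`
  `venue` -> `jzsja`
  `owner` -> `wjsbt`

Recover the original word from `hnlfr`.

The output letters match the input read backwards, each shifted +5: feast reversed is tsaef. Read the word backwards and shift each letter +5.
Decoding hnlfr: shift back: h−5=c, n−5=i, l−5=g, f−5=a, r−5=m → cigam; then reverse → magic.

magic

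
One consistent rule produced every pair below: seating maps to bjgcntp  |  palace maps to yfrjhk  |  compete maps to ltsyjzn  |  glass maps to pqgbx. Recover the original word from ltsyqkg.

complex

Shifts by position in seating: pos 0: s→b (+9), pos 1: e→j (+5), pos 2: a→g (+6), pos 3: t→c (+9), pos 4: i→n (+5), pos 5: n→t (+6) — repeating every 3. A repeating key of period 3 is used — shifts +9, +5, +6 over and over.
Decoding ltsyqkg: l−9=c, t−5=o, s−6=m, y−9=p, q−5=l, k−6=e, g−9=x.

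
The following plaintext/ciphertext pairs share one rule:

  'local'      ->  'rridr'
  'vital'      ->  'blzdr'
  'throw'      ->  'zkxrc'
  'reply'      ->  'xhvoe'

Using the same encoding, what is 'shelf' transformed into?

ykkol

Shifts by position in local: pos 0: l→r (+6), pos 1: o→r (+3), pos 2: c→i (+6), pos 3: a→d (+3) — repeating every 2. It's a Vigenère-style cipher with numeric key [6,3]: position i shifts by key[i mod 2].
For shelf: s+6=y, h+3=k, e+6=k, l+3=o, f+6=l.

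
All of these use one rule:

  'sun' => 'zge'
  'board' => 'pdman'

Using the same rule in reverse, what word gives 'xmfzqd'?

rental

The output letters match the input read backwards, each shifted +12: sun reversed is nus. Two steps: reverse the string, then apply a Caesar shift of +12.
Undoing it on xmfzqd: shift back: x−12=l, m−12=a, f−12=t, z−12=n, q−12=e, d−12=r → latner; then reverse → rental.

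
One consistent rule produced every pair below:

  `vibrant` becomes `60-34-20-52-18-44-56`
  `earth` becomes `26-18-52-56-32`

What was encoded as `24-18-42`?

v(#22)→60 and i(#9)→34: differences scale by 2, so n = 2·pos + 16. The formula is n = 2×(alphabet index, a=1) + 16.
Undoing it on 24-18-42: 24→(24−16)÷2=4=d, 18→(18−16)÷2=1=a, 42→(42−16)÷2=13=m.

dam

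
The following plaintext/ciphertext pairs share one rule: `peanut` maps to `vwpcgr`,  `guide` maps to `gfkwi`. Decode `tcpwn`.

lunar

The output letters match the input read backwards, each shifted +2: peanut reversed is tunaep. Read the word backwards and shift each letter +2.
Undoing it on tcpwn: shift back: t−2=r, c−2=a, p−2=n, w−2=u, n−2=l → ranul; then reverse → lunar.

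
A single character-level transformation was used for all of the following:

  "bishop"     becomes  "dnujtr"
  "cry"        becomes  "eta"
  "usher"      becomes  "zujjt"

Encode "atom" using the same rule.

fvto

Two shifts are in play — +5 for a/e/i/o/u, +2 for every other letter.
Applying it to atom: a(vowel)+5=f, t(cons)+2=v, o(vowel)+5=t, m(cons)+2=o.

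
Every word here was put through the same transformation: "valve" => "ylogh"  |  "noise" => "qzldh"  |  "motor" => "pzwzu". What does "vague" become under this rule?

The shifts repeat in a cycle of length 2: positions 0,1,… shift by +3, +11, then the pattern repeats.
On vague: v+3=y, a+11=l, g+3=j, u+11=f, e+3=h.

yljfh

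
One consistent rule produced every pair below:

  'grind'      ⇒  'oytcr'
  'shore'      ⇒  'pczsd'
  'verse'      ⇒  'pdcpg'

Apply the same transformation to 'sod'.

The output letters match the input read backwards, each shifted +11: grind reversed is dnirg. Two steps: reverse the string, then apply a Caesar shift of +11.
On sod: reverse → dos; then shift: d+11=o, o+11=z, s+11=d.

ozd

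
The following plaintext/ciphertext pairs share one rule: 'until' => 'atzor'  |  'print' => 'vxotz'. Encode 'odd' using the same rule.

Compare letters: u→a is +6, n→t is +6, t→z is +6 — a constant shift. Every letter moves 6 places later in the alphabet, wrapping around z→a.
Applying it to odd: o+6=u, d+6=j, d+6=j.

ujj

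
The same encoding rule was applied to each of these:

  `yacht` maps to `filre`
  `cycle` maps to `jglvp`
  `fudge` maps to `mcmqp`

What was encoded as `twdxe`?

In yacht: y→f is +7, a→i is +8, c→l is +9, h→r is +10 — the shift increases by 1 each position. The shift increases by 1 at each position, starting from +7: 7, 8, 9, ….
Reversing it on twdxe: t−7=m, w−8=o, d−9=u, x−10=n, e−11=t.

mount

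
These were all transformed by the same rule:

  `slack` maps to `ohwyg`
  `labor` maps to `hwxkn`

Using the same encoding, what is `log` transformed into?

hkc

Every letter moves 22 places later in the alphabet, wrapping around z→a.
For log: l+22=h, o+22=k, g+22=c.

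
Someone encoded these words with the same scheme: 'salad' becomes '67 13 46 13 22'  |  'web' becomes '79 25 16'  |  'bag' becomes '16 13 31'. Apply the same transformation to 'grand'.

s(#19)→67 and a(#1)→13: differences scale by 3, so n = 3·pos + 10. The formula is n = 3×(alphabet index, a=1) + 10.
For grand: g=7→31, r=18→64, a=1→13, n=14→52, d=4→22.

31 64 13 52 22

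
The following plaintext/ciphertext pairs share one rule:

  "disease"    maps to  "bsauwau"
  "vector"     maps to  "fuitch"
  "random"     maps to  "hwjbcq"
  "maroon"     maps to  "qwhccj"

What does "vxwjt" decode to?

d(3)→b(1) and i(8)→s(18) fit y≡19x+22 (mod 26); the inverse of 19 mod 26 is 11. This is an affine cipher: with a=0,…,z=25, each position x becomes (19x+22) mod 26.
Reversing it on vxwjt: v(21)→11·(21−22)≡15=p; x(23)→11·(23−22)≡11=l; w(22)→11·(22−22)≡0=a; j(9)→11·(9−22)≡13=n; t(19)→11·(19−22)≡19=t (all mod 26).

plant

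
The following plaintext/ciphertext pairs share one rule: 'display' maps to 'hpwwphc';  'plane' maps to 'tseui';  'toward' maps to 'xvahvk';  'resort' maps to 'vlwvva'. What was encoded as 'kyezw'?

Shifts by position in display: pos 0: d→h (+4), pos 1: i→p (+7), pos 2: s→w (+4), pos 3: p→w (+7) — repeating every 2. A repeating key of period 2 is used — shifts +4, +7 over and over.
Decoding kyezw: k−4=g, y−7=r, e−4=a, z−7=s, w−4=s.

grass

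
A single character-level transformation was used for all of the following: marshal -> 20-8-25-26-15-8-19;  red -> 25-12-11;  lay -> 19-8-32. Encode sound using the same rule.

Each letter is replaced by its alphabet position (a=1..z=26) + 7.
Applying it to sound: s=19→26, o=15→22, u=21→28, n=14→21, d=4→11.

26-22-28-21-11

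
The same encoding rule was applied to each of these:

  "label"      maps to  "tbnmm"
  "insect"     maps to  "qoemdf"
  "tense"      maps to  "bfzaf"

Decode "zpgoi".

rough

The shifts repeat in a cycle of length 3: positions 0,1,… shift by +8, +1, +12, then the pattern repeats.
Reversing it on zpgoi: z−8=r, p−1=o, g−12=u, o−8=g, i−1=h.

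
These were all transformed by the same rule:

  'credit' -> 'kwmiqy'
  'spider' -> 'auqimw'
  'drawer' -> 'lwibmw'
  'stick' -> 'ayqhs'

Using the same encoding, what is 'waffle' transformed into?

The shifts repeat in a cycle of length 2: positions 0,1,… shift by +8, +5, then the pattern repeats.
On waffle: w+8=e, a+5=f, f+8=n, f+5=k, l+8=t, e+5=j.

efnktj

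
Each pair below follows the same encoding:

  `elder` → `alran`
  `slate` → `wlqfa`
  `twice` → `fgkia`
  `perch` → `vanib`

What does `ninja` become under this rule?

dkdtq

e(4)→a(0) and l(11)→l(11) fit y≡9x+16 (mod 26); the inverse of 9 mod 26 is 3. This is an affine cipher: with a=0,…,z=25, each position x becomes (9x+16) mod 26.
On ninja: n(13)→9·13+16≡3=d; i(8)→9·8+16≡10=k; n(13)→9·13+16≡3=d; j(9)→9·9+16≡19=t; a(0)→9·0+16≡16=q (all mod 26).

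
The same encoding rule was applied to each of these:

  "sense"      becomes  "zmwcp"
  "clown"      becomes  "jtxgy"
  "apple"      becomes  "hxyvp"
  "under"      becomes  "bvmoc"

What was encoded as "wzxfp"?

In sense: s→z is +7, e→m is +8, n→w is +9, s→c is +10 — the shift increases by 1 each position. The shift increases by 1 at each position, starting from +7: 7, 8, 9, ….
Reversing it on wzxfp: w−7=p, z−8=r, x−9=o, f−10=v, p−11=e.

prove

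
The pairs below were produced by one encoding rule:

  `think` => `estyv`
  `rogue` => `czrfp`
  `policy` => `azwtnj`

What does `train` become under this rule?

This is a Caesar cipher with shift 11.
On train: t+11=e, r+11=c, a+11=l, i+11=t, n+11=y.

eclty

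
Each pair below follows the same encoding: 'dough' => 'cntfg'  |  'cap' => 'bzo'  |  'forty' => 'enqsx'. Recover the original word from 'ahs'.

Every letter moves 25 places later in the alphabet, wrapping around z→a.
Reversing it on ahs: a−25=b, h−25=i, s−25=t.

bit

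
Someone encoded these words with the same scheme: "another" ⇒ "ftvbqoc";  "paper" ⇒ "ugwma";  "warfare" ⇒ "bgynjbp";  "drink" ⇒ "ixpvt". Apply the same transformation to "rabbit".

wgijrd

In another: a→f is +5, n→t is +6, o→v is +7, t→b is +8 — the shift increases by 1 each position. Each letter shifts forward by (position + 5), i.e. 5, 6, 7, … — the shift grows by one for each successive letter.
Applying it to rabbit: r+5=w, a+6=g, b+7=i, b+8=j, i+9=r, t+10=d.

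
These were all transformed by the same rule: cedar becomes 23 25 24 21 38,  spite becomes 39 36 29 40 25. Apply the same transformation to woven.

The number is (letter's place in the alphabet, a=1) + 20.
For woven: w=23→43, o=15→35, v=22→42, e=5→25, n=14→34.

43 35 42 25 34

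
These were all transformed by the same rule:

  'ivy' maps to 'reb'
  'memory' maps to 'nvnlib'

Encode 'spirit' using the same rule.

This is the alphabet-reversal cipher (Atbash): a becomes z, b becomes y, etc.
For spirit: s↔h, p↔k, i↔r, r↔i, i↔r, t↔g.

hkrirg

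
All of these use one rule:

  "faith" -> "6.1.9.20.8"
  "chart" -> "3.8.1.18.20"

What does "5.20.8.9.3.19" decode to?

ethics

f is letter #6 and maps to 6: an offset of 0. Letters become their 1-indexed alphabet positions: a=1 … z=26.
Undoing it on 5.20.8.9.3.19: 5=e, 20=t, 8=h, 9=i, 3=c, 19=s.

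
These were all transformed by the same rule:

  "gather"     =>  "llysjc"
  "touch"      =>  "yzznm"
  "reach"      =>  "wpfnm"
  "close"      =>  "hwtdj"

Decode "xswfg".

shrub

Shifts by position in gather: pos 0: g→l (+5), pos 1: a→l (+11), pos 2: t→y (+5), pos 3: h→s (+11) — repeating every 2. A repeating key of period 2 is used — shifts +5, +11 over and over.
Reversing it on xswfg: x−5=s, s−11=h, w−5=r, f−11=u, g−5=b.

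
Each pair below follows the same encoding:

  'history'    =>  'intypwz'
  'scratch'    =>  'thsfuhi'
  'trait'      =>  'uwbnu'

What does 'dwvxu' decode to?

Shifts by position in history: pos 0: h→i (+1), pos 1: i→n (+5), pos 2: s→t (+1), pos 3: t→y (+5) — repeating every 2. The shifts repeat in a cycle of length 2: positions 0,1,… shift by +1, +5, then the pattern repeats.
Reversing it on dwvxu: d−1=c, w−5=r, v−1=u, x−5=s, u−1=t.

crust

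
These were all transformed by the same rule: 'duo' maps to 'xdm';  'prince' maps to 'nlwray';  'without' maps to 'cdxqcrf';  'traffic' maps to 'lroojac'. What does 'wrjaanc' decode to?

Read the word backwards and shift each letter +9.
Reversing it on wrjaanc: shift back: w−9=n, r−9=i, j−9=a, a−9=r, a−9=r, n−9=e, c−9=t → niarret; then reverse → terrain.

terrain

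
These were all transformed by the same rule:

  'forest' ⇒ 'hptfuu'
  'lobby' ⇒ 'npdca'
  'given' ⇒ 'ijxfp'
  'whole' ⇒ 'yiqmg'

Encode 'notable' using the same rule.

The shifts repeat in a cycle of length 2: positions 0,1,… shift by +2, +1, then the pattern repeats.
Applying it to notable: n+2=p, o+1=p, t+2=v, a+1=b, b+2=d, l+1=m, e+2=g.

ppvbdmg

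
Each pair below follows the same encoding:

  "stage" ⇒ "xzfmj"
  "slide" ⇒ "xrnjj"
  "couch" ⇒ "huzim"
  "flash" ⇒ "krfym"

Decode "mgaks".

Shifts by position in stage: pos 0: s→x (+5), pos 1: t→z (+6), pos 2: a→f (+5), pos 3: g→m (+6) — repeating every 2. It's a Vigenère-style cipher with numeric key [5,6]: position i shifts by key[i mod 2].
Decoding mgaks: m−5=h, g−6=a, a−5=v, k−6=e, s−5=n.

haven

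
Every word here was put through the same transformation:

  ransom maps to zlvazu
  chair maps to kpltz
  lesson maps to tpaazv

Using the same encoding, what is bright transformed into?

jztopb

The shift depends on letter class: consonant r→z is +8, but vowel a→l is +11. The rule splits by letter class: vowels +11, consonants +8.
On bright: b(cons)+8=j, r(cons)+8=z, i(vowel)+11=t, g(cons)+8=o, h(cons)+8=p, t(cons)+8=b.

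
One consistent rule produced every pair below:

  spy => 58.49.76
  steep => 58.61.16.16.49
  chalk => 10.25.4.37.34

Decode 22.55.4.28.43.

s(#19)→58 and p(#16)→49: differences scale by 3, so n = 3·pos + 1. Each letter becomes 3×(its alphabet position, a=1..z=26) + 1.
Undoing it on 22.55.4.28.43: 22→(22−1)÷3=7=g, 55→(55−1)÷3=18=r, 4→(4−1)÷3=1=a, 28→(28−1)÷3=9=i, 43→(43−1)÷3=14=n.

grain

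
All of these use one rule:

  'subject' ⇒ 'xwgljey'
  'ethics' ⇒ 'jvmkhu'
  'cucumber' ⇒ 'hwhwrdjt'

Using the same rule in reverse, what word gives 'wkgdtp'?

ribbon

A repeating key of period 2 is used — shifts +5, +2 over and over.
Decoding wkgdtp: w−5=r, k−2=i, g−5=b, d−2=b, t−5=o, p−2=n.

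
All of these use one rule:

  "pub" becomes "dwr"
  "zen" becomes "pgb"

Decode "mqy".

wok

The output letters match the input read backwards, each shifted +2: pub reversed is bup. Two steps: reverse the string, then apply a Caesar shift of +2.
Reversing it on mqy: shift back: m−2=k, q−2=o, y−2=w → kow; then reverse → wok.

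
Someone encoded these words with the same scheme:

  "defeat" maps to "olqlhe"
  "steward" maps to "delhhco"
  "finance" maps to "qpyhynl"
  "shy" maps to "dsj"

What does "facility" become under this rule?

Two shifts are in play — +7 for a/e/i/o/u, +11 for every other letter.
On facility: f(cons)+11=q, a(vowel)+7=h, c(cons)+11=n, i(vowel)+7=p, l(cons)+11=w, i(vowel)+7=p, t(cons)+11=e, y(cons)+11=j.

qhnpwpej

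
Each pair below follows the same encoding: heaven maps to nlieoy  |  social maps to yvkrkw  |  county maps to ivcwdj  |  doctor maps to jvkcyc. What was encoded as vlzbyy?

Each letter shifts forward by (position + 6), i.e. 6, 7, 8, … — the shift grows by one for each successive letter.
Decoding vlzbyy: v−6=p, l−7=e, z−8=r, b−9=s, y−10=o, y−11=n.

person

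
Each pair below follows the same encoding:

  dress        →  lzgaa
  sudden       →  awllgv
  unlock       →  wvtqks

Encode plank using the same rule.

The rule splits by letter class: vowels +2, consonants +8.
Applying it to plank: p(cons)+8=x, l(cons)+8=t, a(vowel)+2=c, n(cons)+8=v, k(cons)+8=s.

xtcvs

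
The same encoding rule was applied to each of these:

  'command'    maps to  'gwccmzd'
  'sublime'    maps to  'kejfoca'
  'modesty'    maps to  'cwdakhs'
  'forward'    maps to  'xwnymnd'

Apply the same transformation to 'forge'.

c(2)→g(6) and o(14)→w(22) fit y≡23x+12 (mod 26); the inverse of 23 mod 26 is 17. Each letter's alphabet position (a=0..z=25) is mapped through 23·x+12 mod 26 — an affine cipher.
For forge: f(5)→23·5+12≡23=x; o(14)→23·14+12≡22=w; r(17)→23·17+12≡13=n; g(6)→23·6+12≡20=u; e(4)→23·4+12≡0=a (all mod 26).

xwnua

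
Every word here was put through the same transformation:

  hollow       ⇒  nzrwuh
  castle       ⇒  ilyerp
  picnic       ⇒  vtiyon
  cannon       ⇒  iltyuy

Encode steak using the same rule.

Shifts by position in hollow: pos 0: h→n (+6), pos 1: o→z (+11), pos 2: l→r (+6), pos 3: l→w (+11) — repeating every 2. It's a Vigenère-style cipher with numeric key [6,11]: position i shifts by key[i mod 2].
For steak: s+6=y, t+11=e, e+6=k, a+11=l, k+6=q.

yeklq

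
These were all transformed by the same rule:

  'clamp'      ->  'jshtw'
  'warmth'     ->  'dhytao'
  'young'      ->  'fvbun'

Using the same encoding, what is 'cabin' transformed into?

jhipu

Compare letters: c→j is +7, l→s is +7, a→h is +7 — a constant shift. Each letter is shifted forward by 7 in the alphabet (a Caesar shift of +7).
For cabin: c+7=j, a+7=h, b+7=i, i+7=p, n+7=u.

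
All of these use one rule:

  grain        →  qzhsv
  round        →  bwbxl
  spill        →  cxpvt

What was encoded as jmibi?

zebra

Shifts by position in grain: pos 0: g→q (+10), pos 1: r→z (+8), pos 2: a→h (+7), pos 3: i→s (+10), pos 4: n→v (+8) — repeating every 3. The shifts repeat in a cycle of length 3: positions 0,1,… shift by +10, +8, +7, then the pattern repeats.
Reversing it on jmibi: j−10=z, m−8=e, i−7=b, b−10=r, i−8=a.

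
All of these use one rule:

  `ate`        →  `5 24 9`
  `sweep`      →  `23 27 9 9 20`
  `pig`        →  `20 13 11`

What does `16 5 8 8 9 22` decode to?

ladder

a is letter #1 and maps to 5: an offset of 4. The number is (letter's place in the alphabet, a=1) + 4.
Reversing it on 16 5 8 8 9 22: 16→(16−4)÷1=12=l, 5→(5−4)÷1=1=a, 8→(8−4)÷1=4=d, 8→(8−4)÷1=4=d, 9→(9−4)÷1=5=e, 22→(22−4)÷1=18=r.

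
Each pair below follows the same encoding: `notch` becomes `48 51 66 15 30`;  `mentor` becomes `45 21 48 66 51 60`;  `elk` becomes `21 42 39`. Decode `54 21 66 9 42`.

n(#14)→48 and o(#15)→51: differences scale by 3, so n = 3·pos + 6. With a=1..z=26, the number is 3·pos + 6.
Undoing it on 54 21 66 9 42: 54→(54−6)÷3=16=p, 21→(21−6)÷3=5=e, 66→(66−6)÷3=20=t, 9→(9−6)÷3=1=a, 42→(42−6)÷3=12=l.

petal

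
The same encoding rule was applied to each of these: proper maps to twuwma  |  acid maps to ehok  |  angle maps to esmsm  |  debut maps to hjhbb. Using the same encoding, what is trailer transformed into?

Each letter shifts forward by (position + 4), i.e. 4, 5, 6, … — the shift grows by one for each successive letter.
Applying it to trailer: t+4=x, r+5=w, a+6=g, i+7=p, l+8=t, e+9=n, r+10=b.

xwgptnb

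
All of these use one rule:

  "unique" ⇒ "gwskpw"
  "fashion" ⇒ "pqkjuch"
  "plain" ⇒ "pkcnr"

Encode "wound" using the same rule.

The output letters match the input read backwards, each shifted +2: unique reversed is euqinu. Read the word backwards and shift each letter +2.
Applying it to wound: reverse → dnuow; then shift: d+2=f, n+2=p, u+2=w, o+2=q, w+2=y.

fpwqy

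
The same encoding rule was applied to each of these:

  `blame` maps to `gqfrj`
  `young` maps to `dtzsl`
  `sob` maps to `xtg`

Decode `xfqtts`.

saloon

Compare letters: b→g is +5, l→q is +5, a→f is +5 — a constant shift. It's a constant shift of +5 (ROT5).
Undoing it on xfqtts: x−5=s, f−5=a, q−5=l, t−5=o, t−5=o, s−5=n.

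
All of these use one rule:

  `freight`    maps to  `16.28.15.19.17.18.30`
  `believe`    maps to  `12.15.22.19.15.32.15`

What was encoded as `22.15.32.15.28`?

The number is (letter's place in the alphabet, a=1) + 10.
Undoing it on 22.15.32.15.28: 22→(22−10)÷1=12=l, 15→(15−10)÷1=5=e, 32→(32−10)÷1=22=v, 15→(15−10)÷1=5=e, 28→(28−10)÷1=18=r.

lever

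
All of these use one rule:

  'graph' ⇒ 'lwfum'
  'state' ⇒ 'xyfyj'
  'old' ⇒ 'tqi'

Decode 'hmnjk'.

Compare letters: g→l is +5, r→w is +5, a→f is +5 — a constant shift. It's a constant shift of +5 (ROT5).
Undoing it on hmnjk: h−5=c, m−5=h, n−5=i, j−5=e, k−5=f.

chief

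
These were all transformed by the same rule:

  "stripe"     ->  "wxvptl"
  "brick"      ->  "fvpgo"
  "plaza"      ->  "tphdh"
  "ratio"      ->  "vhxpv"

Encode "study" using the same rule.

The shift depends on letter class: consonant s→w is +4, but vowel i→p is +7. Two shifts are in play — +7 for a/e/i/o/u, +4 for every other letter.
On study: s(cons)+4=w, t(cons)+4=x, u(vowel)+7=b, d(cons)+4=h, y(cons)+4=c.

wxbhc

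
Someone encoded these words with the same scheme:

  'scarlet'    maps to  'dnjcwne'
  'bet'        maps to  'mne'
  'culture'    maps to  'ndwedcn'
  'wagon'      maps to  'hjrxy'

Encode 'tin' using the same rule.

ery

The shift depends on letter class: consonant s→d is +11, but vowel a→j is +9. Two shifts are in play — +9 for a/e/i/o/u, +11 for every other letter.
On tin: t(cons)+11=e, i(vowel)+9=r, n(cons)+11=y.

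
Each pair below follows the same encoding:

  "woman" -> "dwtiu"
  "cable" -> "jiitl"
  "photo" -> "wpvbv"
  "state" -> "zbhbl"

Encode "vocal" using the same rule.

Shifts by position in woman: pos 0: w→d (+7), pos 1: o→w (+8), pos 2: m→t (+7), pos 3: a→i (+8) — repeating every 2. A repeating key of period 2 is used — shifts +7, +8 over and over.
For vocal: v+7=c, o+8=w, c+7=j, a+8=i, l+7=s.

cwjis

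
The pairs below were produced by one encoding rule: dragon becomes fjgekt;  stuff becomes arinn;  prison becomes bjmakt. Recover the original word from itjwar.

d(3)→f(5) and r(17)→j(9) fit y≡17x+6 (mod 26); the inverse of 17 mod 26 is 23. Each letter's alphabet position (a=0..z=25) is mapped through 17·x+6 mod 26 — an affine cipher.
Undoing it on itjwar: i(8)→23·(8−6)≡20=u; t(19)→23·(19−6)≡13=n; j(9)→23·(9−6)≡17=r; w(22)→23·(22−6)≡4=e; a(0)→23·(0−6)≡18=s; r(17)→23·(17−6)≡19=t (all mod 26).

unrest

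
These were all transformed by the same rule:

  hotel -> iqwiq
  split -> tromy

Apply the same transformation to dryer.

etbiw

In hotel: h→i is +1, o→q is +2, t→w is +3, e→i is +4 — the shift increases by 1 each position. Each letter shifts forward by (position + 1), i.e. 1, 2, 3, … — the shift grows by one for each successive letter.
For dryer: d+1=e, r+2=t, y+3=b, e+4=i, r+5=w.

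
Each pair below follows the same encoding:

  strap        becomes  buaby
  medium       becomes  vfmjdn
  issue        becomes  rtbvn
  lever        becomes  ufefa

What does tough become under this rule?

cpdhq

Shifts by position in strap: pos 0: s→b (+9), pos 1: t→u (+1), pos 2: r→a (+9), pos 3: a→b (+1) — repeating every 2. It's a Vigenère-style cipher with numeric key [9,1]: position i shifts by key[i mod 2].
On tough: t+9=c, o+1=p, u+9=d, g+1=h, h+9=q.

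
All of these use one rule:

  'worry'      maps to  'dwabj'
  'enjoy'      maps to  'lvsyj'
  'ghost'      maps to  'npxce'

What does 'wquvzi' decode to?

pillow

In worry: w→d is +7, o→w is +8, r→a is +9, r→b is +10 — the shift increases by 1 each position. Each letter shifts forward by (position + 7), i.e. 7, 8, 9, … — the shift grows by one for each successive letter.
Reversing it on wquvzi: w−7=p, q−8=i, u−9=l, v−10=l, z−11=o, i−12=w.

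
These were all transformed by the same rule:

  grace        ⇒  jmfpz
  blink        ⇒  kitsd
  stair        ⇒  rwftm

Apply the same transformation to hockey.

g(6)→j(9) and r(17)→m(12) fit y≡5x+5 (mod 26); the inverse of 5 mod 26 is 21. Treating letters as 0–25, the rule is x ↦ 5x + 5 (mod 26).
For hockey: h(7)→5·7+5≡14=o; o(14)→5·14+5≡23=x; c(2)→5·2+5≡15=p; k(10)→5·10+5≡3=d; e(4)→5·4+5≡25=z; y(24)→5·24+5≡21=v (all mod 26).

oxpdzv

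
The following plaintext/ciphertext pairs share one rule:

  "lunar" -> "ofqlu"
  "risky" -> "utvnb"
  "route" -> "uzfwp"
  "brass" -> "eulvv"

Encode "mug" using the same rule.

The shift depends on letter class: consonant l→o is +3, but vowel u→f is +11. Two shifts are in play — +11 for a/e/i/o/u, +3 for every other letter.
On mug: m(cons)+3=p, u(vowel)+11=f, g(cons)+3=j.

pfj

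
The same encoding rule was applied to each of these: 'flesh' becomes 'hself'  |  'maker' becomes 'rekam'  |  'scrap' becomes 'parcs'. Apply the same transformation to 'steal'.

The output letters match the input read backwards: flesh reversed is hself. The word is simply reversed.
For steal: reverse → laets.

laets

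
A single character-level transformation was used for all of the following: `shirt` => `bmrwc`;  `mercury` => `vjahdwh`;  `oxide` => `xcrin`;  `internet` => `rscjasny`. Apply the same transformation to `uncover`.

dslteja

It's a Vigenère-style cipher with numeric key [9,5]: position i shifts by key[i mod 2].
For uncover: u+9=d, n+5=s, c+9=l, o+5=t, v+9=e, e+5=j, r+9=a.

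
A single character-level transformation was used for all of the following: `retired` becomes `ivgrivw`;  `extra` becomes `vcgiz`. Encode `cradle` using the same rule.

Each pair mirrors across the alphabet (r↔i, e↔v, t↔g): positions sum to 25. Letters are reflected about the middle of the alphabet (position → 25−position): Atbash.
Applying it to cradle: c↔x, r↔i, a↔z, d↔w, l↔o, e↔v.

xizwov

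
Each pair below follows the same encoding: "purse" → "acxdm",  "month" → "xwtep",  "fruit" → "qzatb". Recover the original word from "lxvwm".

apple

The shifts repeat in a cycle of length 3: positions 0,1,… shift by +11, +8, +6, then the pattern repeats.
Undoing it on lxvwm: l−11=a, x−8=p, v−6=p, w−11=l, m−8=e.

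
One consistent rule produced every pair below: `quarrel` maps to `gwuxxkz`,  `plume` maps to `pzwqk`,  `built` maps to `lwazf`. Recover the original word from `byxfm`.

Treating letters as 0–25, the rule is x ↦ 17x + 20 (mod 26).
Reversing it on byxfm: b(1)→23·(1−20)≡5=f; y(24)→23·(24−20)≡14=o; x(23)→23·(23−20)≡17=r; f(5)→23·(5−20)≡19=t; m(12)→23·(12−20)≡24=y (all mod 26).

forty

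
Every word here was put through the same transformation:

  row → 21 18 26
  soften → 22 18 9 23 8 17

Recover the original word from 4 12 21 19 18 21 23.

airport

r is letter #18 and maps to 21: an offset of 3. The number is (letter's place in the alphabet, a=1) + 3.
Undoing it on 4 12 21 19 18 21 23: 4→(4−3)÷1=1=a, 12→(12−3)÷1=9=i, 21→(21−3)÷1=18=r, 19→(19−3)÷1=16=p, 18→(18−3)÷1=15=o, 21→(21−3)÷1=18=r, 23→(23−3)÷1=20=t.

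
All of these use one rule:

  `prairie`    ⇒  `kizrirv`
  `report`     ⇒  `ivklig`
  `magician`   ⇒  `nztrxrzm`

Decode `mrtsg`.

night

Each pair mirrors across the alphabet (p↔k, r↔i, a↔z): positions sum to 25. This is the alphabet-reversal cipher (Atbash): a becomes z, b becomes y, etc.
Decoding mrtsg: m↔n, r↔i, t↔g, s↔h, g↔t.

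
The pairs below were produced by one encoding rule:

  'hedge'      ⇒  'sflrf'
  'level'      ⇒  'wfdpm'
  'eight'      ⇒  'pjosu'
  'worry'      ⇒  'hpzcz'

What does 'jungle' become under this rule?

Shifts by position in hedge: pos 0: h→s (+11), pos 1: e→f (+1), pos 2: d→l (+8), pos 3: g→r (+11), pos 4: e→f (+1) — repeating every 3. The shifts repeat in a cycle of length 3: positions 0,1,… shift by +11, +1, +8, then the pattern repeats.
On jungle: j+11=u, u+1=v, n+8=v, g+11=r, l+1=m, e+8=m.

uvvrmm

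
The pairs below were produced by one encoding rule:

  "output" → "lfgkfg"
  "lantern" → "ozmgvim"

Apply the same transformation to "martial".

Each pair mirrors across the alphabet (o↔l, u↔f, t↔g): positions sum to 25. This is the alphabet-reversal cipher (Atbash): a becomes z, b becomes y, etc.
On martial: m↔n, a↔z, r↔i, t↔g, i↔r, a↔z, l↔o.

nzigrzo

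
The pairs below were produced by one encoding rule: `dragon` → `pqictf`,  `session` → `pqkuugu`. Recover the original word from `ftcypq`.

onward

The output letters match the input read backwards, each shifted +2: dragon reversed is nogard. The word is reversed, then every letter is shifted forward by 2.
Reversing it on ftcypq: shift back: f−2=d, t−2=r, c−2=a, y−2=w, p−2=n, q−2=o → drawno; then reverse → onward.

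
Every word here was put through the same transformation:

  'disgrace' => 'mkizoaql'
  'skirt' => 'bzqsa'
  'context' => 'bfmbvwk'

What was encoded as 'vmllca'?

The output letters match the input read backwards, each shifted +8: disgrace reversed is ecargsid. The word is reversed, then every letter is shifted forward by 8.
Decoding vmllca: shift back: v−8=n, m−8=e, l−8=d, l−8=d, c−8=u, a−8=s → neddus; then reverse → sudden.

sudden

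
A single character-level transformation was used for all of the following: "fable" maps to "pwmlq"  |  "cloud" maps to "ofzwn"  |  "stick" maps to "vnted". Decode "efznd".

The output letters match the input read backwards, each shifted +11: fable reversed is elbaf. Two steps: reverse the string, then apply a Caesar shift of +11.
Reversing it on efznd: shift back: e−11=t, f−11=u, z−11=o, n−11=c, d−11=s → tuocs; then reverse → scout.

scout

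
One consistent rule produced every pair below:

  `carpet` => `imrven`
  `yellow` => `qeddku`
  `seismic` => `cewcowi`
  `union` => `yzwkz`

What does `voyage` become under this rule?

This is an affine cipher: with a=0,…,z=25, each position x becomes (11x+12) mod 26.
For voyage: v(21)→11·21+12≡9=j; o(14)→11·14+12≡10=k; y(24)→11·24+12≡16=q; a(0)→11·0+12≡12=m; g(6)→11·6+12≡0=a; e(4)→11·4+12≡4=e (all mod 26).

jkqmae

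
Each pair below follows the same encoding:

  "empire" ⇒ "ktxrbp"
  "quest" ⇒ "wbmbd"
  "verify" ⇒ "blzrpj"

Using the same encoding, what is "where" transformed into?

comao

In empire: e→k is +6, m→t is +7, p→x is +8, i→r is +9 — the shift increases by 1 each position. The shift increases by 1 at each position, starting from +6: 6, 7, 8, ….
Applying it to where: w+6=c, h+7=o, e+8=m, r+9=a, e+10=o.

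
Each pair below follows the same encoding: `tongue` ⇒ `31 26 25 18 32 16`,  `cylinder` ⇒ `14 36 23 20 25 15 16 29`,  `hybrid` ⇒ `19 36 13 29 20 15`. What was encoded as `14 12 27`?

cap

t is letter #20 and maps to 31: an offset of 11. Each letter is replaced by its alphabet position (a=1..z=26) + 11.
Undoing it on 14 12 27: 14→(14−11)÷1=3=c, 12→(12−11)÷1=1=a, 27→(27−11)÷1=16=p.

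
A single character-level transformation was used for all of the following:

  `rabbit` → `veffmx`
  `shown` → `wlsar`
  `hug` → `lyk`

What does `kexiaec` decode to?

gateway

Compare letters: r→v is +4, a→e is +4, b→f is +4 — a constant shift. Every letter moves 4 places later in the alphabet, wrapping around z→a.
Undoing it on kexiaec: k−4=g, e−4=a, x−4=t, i−4=e, a−4=w, e−4=a, c−4=y.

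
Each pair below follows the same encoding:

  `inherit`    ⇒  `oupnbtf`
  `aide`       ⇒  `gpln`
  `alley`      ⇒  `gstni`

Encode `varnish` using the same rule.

bhzwsdt

Letter i (0-indexed) is shifted by i+6, so successive shifts are 6, 7, 8, ….
On varnish: v+6=b, a+7=h, r+8=z, n+9=w, i+10=s, s+11=d, h+12=t.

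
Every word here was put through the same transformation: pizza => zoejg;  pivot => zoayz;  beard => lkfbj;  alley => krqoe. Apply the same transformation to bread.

lxjkj

Shifts by position in pizza: pos 0: p→z (+10), pos 1: i→o (+6), pos 2: z→e (+5), pos 3: z→j (+10), pos 4: a→g (+6) — repeating every 3. It's a Vigenère-style cipher with numeric key [10,6,5]: position i shifts by key[i mod 3].
Applying it to bread: b+10=l, r+6=x, e+5=j, a+10=k, d+6=j.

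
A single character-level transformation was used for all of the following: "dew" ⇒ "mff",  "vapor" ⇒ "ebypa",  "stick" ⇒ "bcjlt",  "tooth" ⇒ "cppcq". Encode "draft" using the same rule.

maboc

The shift depends on letter class: consonant d→m is +9, but vowel e→f is +1. Two shifts are in play — +1 for a/e/i/o/u, +9 for every other letter.
For draft: d(cons)+9=m, r(cons)+9=a, a(vowel)+1=b, f(cons)+9=o, t(cons)+9=c.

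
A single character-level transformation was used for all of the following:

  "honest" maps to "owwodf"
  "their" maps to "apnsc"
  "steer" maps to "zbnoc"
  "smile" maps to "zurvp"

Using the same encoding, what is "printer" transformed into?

wzrxeqe

Each letter shifts forward by (position + 7), i.e. 7, 8, 9, … — the shift grows by one for each successive letter.
For printer: p+7=w, r+8=z, i+9=r, n+10=x, t+11=e, e+12=q, r+13=e.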